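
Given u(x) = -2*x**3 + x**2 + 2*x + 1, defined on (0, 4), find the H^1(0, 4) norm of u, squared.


||u||_{H^1}^2 = 1139476/105

The H^1 norm (squared) on an interval (0, L) is
  ||u||_{H^1}^2 = ∫_0^L u(x)^2 dx + ∫_0^L u'(x)^2 dx.
Compute u'(x) = -6*x**2 + 2*x + 2.
Then u(x)^2 = 4*x**6 - 4*x**5 - 7*x**4 + 6*x**2 + 4*x + 1 and u'(x)^2 = 36*x**4 - 24*x**3 - 20*x**2 + 8*x + 4.
Integrate each monomial from 0 to 4 using ∫_0^4 c·x^n dx = c·4^(n+1)/(n+1):
  ∫_0^4 u(x)^2 dx = ∫_0^4 (4*x^6 - 4*x^5 - 7*x^4 + 6*x^2 + 4*x + 1) dx. Term by term:
    ∫_0^4 4*x^6 dx = 65536/7;  ∫_0^4 -4*x^5 dx = -8192/3;  ∫_0^4 -7*x^4 dx = -7168/5;
    ∫_0^4 6*x^2 dx = 128;  ∫_0^4 4*x dx = 32;  ∫_0^4 1 dx = 4.
  Sum: 65536/7 − 8192/3 − 7168/5 + 128 + 32 + 4 = 563012/105.
  ∫_0^4 u'(x)^2 dx = ∫_0^4 (36*x^4 - 24*x^3 - 20*x^2 + 8*x + 4) dx. Term by term:
    ∫_0^4 36*x^4 dx = 36864/5;  ∫_0^4 -24*x^3 dx = -1536;  ∫_0^4 -20*x^2 dx = -1280/3;
    ∫_0^4 8*x dx = 64;  ∫_0^4 4 dx = 16.
  Sum: 36864/5 − 1536 − 1280/3 + 64 + 16 = 82352/15.
Adding: ||u||_{H^1}^2 = 563012/105 + 82352/15 = 1139476/105.


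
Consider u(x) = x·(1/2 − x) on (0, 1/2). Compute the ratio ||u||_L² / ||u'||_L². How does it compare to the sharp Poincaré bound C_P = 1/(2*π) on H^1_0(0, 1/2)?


||u||_L² / ||u'||_L² = sqrt(10)/20 < C_P = 1/(2*π).

u(x) = x·(1/2 − x), so u'(x) = 1/2 - 2*x.
u(x) = x·(1/2 − x) vanishes at x = 0 and x = 1/2, so u ∈ H^1_0(0, 1/2). Differentiate via the product rule and integrate the resulting polynomials term by term.
  ∫_0^1/2 u² dx = ∫_0^1/2 (x^4 - x^3 + x^2/4) dx. Term by term:
    ∫_0^1/2 x^4 dx = 1/160;  ∫_0^1/2 -x^3 dx = -1/64;  ∫_0^1/2 x^2/4 dx = 1/96.
  Sum: 1/160 − 1/64 + 1/96 = 1/960.
  ∫_0^1/2 (u')² dx = ∫_0^1/2 (4*x^2 - 2*x + 1/4) dx. Term by term:
    ∫_0^1/2 4*x^2 dx = 1/6;  ∫_0^1/2 -2*x dx = -1/4;  ∫_0^1/2 1/4 dx = 1/8.
  Sum: 1/6 − 1/4 + 1/8 = 1/24.
∫_0^1/2 u² dx = 1/960, so ||u||_L² = sqrt(15)/120.
∫_0^1/2 (u')² dx = 1/24, so ||u'||_L² = sqrt(6)/12.
Ratio ||u||_L² / ||u'||_L² = sqrt(10)/20.
Sharp Poincaré constant on H^1_0(0, 1/2) is C_P = L/π = 1/(2*π), achieved by sin(2*π·x).
A polynomial bump cannot attain the sharp Poincaré constant (only the first sine eigenfunction does), so the ratio is strictly less than C_P, consistent with ||u||_L² ≤ C_P ||u'||_L².


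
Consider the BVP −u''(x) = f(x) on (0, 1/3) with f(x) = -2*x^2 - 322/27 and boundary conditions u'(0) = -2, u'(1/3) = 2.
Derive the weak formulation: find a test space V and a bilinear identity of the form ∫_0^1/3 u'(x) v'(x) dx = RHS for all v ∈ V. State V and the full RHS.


V = H^1(0, 1/3) (v unrestricted at boundary; u is determined up to an additive constant); weak form: ∫_0^1/3 u'v' dx = ∫_0^1/3 (-2*x^2 - 322/27) v dx + 2·v(1/3) + 2·v(0) for all v ∈ V.

Multiply both sides by a test function v and integrate from 0 to 1/3:
  ∫_0^1/3 −u''(x) v(x) dx = ∫_0^1/3 f(x) v(x) dx.
Integrate the LHS by parts once:
  ∫_0^1/3 −u'' v dx = −[u'(x) v(x)]_0^1/3 + ∫_0^1/3 u'(x) v'(x) dx.
Thus ∫_0^1/3 u'(x) v'(x) dx = ∫_0^1/3 f(x) v(x) dx + [u'(x) v(x)]_0^1/3.
Choose V so that boundary terms are either known or forced to vanish.
u has inhomogeneous Neumann u'(0) = -2, u'(1/3) = 2. [u' v]_0^1/3 = (2)·v(1/3) − (-2)·v(0) = 2·v(1/3) + 2·v(0). Take V = H^1(0, 1/3); boundary term becomes part of RHS.
Weak formulation: find u (satisfying any essential BC) such that ∫_0^1/3 u'(x) v'(x) dx = ∫_0^1/3 f v dx + 2·v(1/3) + 2·v(0) for all v ∈ V (Neumann data are natural BCs: they enter the RHS as boundary terms).
Substituting f(x) = -2*x^2 - 322/27, the right-hand side is ∫_0^1/3 (-2*x^2 - 322/27) v dx + 2·v(1/3) + 2·v(0).
Compatibility check (pure Neumann): taking v ≡ 1 ∈ V gives 0 = ∫_0^1/3 f dx + (2) − (-2), i.e. ∫_0^1/3 f dx must equal u'(0) − u'(1/3) = -4. Indeed ∫_0^1/3 (-2*x^2 - 322/27) dx = -4, so the data are compatible. The solution is then unique only up to an additive constant (fix it e.g. by requiring ∫_0^1/3 u dx = 0).


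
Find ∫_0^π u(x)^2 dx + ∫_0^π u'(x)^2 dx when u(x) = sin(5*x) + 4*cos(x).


||u||_{H^1(0,π)}^2 = 29*π

u'(x) = -4*sin(x) + 5*cos(5*x).
Expand u² and (u')² and integrate term by term on (0, π), using: for integers n ≥ 1, ∫_0^π sin²(nx) dx = ∫_0^π cos²(nx) dx = π/2; for n ≠ n', ∫_0^π sin(nx)sin(n'x) dx = ∫_0^π cos(nx)cos(n'x) dx = 0; and by product-to-sum, ∫_0^π sin(nx)cos(n'x) dx = ½∫_0^π [sin((n+n')x) + sin((n−n')x)] dx, which is 0 when n+n' is even and 2n/(n²−n'²) when n+n' is odd (it need not vanish on (0, π)).
  u² squared terms: (4)²·∫cos(x)² dx = 16·π/2 = 8*π;  (1)²·∫sin(5x)² dx = 1·π/2 = π/2.
  u² cross terms: 2·(4)·(1)·∫cos(x)·sin(5x) dx = 8·(0) = 0.
  So ∫_0^π u² dx = 8*π + π/2 + 0 = 17*π/2.
  (u')² squared terms: (-4)²·∫sin(x)² dx = 16·π/2 = 8*π;  (5)²·∫cos(5x)² dx = 25·π/2 = 25*π/2.
  (u')² cross terms: 2·(-4)·(5)·∫sin(x)·cos(5x) dx = -40·(0) = 0.
  So ∫_0^π (u')² dx = 8*π + 25*π/2 + 0 = 41*π/2.
||u||_{H^1}^2 = (17*π/2) + (41*π/2) = 29*π.


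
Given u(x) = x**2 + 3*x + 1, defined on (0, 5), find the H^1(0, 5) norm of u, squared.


||u||_{H^1}^2 = 4925/2

The H^1 norm (squared) on an interval (0, L) is
  ||u||_{H^1}^2 = ∫_0^L u(x)^2 dx + ∫_0^L u'(x)^2 dx.
Compute u'(x) = 2*x + 3.
Then u(x)^2 = x**4 + 6*x**3 + 11*x**2 + 6*x + 1 and u'(x)^2 = 4*x**2 + 12*x + 9.
Integrate each monomial from 0 to 5 using ∫_0^5 c·x^n dx = c·5^(n+1)/(n+1):
  ∫_0^5 u(x)^2 dx = ∫_0^5 (x^4 + 6*x^3 + 11*x^2 + 6*x + 1) dx. Term by term:
    ∫_0^5 x^4 dx = 625;  ∫_0^5 6*x^3 dx = 1875/2;  ∫_0^5 11*x^2 dx = 1375/3;
    ∫_0^5 6*x dx = 75;  ∫_0^5 1 dx = 5.
  Sum: 625 + 1875/2 + 1375/3 + 75 + 5 = 12605/6.
  ∫_0^5 u'(x)^2 dx = ∫_0^5 (4*x^2 + 12*x + 9) dx. Term by term:
    ∫_0^5 4*x^2 dx = 500/3;  ∫_0^5 12*x dx = 150;  ∫_0^5 9 dx = 45.
  Sum: 500/3 + 150 + 45 = 1085/3.
Adding: ||u||_{H^1}^2 = 12605/6 + 1085/3 = 4925/2.


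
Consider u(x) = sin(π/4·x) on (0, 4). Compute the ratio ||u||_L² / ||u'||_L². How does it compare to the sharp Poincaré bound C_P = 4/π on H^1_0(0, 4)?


||u||_L² / ||u'||_L² = 4/π = C_P.

u(x) = sin(π/4·x), so u'(x) = π*cos(π*x/4)/4.
Writing u(x) = A·sin(kπx/L) with A = 1 and k = 1, use ∫_0^L sin²(kπx/L) dx = L/2 and ∫_0^L cos²(kπx/L) dx = L/2.
u² = 1·sin²(π/4·x) and (u')² = π^2/16·cos²(π/4·x), and each of sin², cos² integrates to L/2 = 2 over (0, 4).
∫_0^4 u² dx = 2, so ||u||_L² = sqrt(2).
∫_0^4 (u')² dx = π^2/8, so ||u'||_L² = sqrt(2)*π/4.
Ratio ||u||_L² / ||u'||_L² = 4/π.
Sharp Poincaré constant on H^1_0(0, 4) is C_P = L/π = 4/π, achieved by sin(π/4·x).
This is the k = 1 eigenfunction (up to amplitude), so the ratio equals the sharp Poincaré constant exactly.


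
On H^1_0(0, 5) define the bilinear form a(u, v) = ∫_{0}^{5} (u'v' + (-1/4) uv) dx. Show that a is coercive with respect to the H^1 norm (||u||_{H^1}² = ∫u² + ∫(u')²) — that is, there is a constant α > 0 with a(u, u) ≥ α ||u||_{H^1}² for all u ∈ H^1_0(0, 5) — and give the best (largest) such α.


α = (-25/4 + π^2)/(π^2 + 25)

Coercivity of a(·,·) on H^1_0(0, 5) means a(u, u) ≥ α ||u||_{H^1}² for every u ∈ H^1_0.
The interval has length L = 5, and Poincaré/coercivity depend only on L. Here a(u, u) = ∫(u')² + (-1/4)·∫u².
Here c = -1/4 < 0 with |c| < (π/L)² = π^2/25, so coercivity still holds. The condition a(u,u) ≥ α||u||_{H^1}² reads (1−α)∫(u')² ≥ (α−c)∫u². Any admissible α is ≤ 1 (rapidly oscillating u have ∫u²/∫(u')² → 0), and α = 1 would force 0 ≥ (1−c)∫u², impossible since c < 1; so 1−α > 0. By the sharp Poincaré inequality on H^1_0 of an interval of length L, ∫(u')² ≥ (π/L)²∫u² with equality for the first sine mode sin(π(x−x₀)/L) (x₀ the left endpoint), so the inequality holds for all u iff (1−α)(π/L)² ≥ α − c, i.e. α ≤ ((π/L)² + c)/((π/L)² + 1) = (1 + c(L/π)²)/(1 + (L/π)²). (Direct route, valid since c ≤ 0: Poincaré gives c∫u² ≥ c(L/π)²∫(u')², so a(u,u) ≥ (1 + c(L/π)²)∫(u')², while ||u||_{H^1}² ≤ (1 + (L/π)²)∫(u')²; dividing yields the same α.) With (π/L)² = π^2/25 and c = -1/4, the largest admissible constant is α = ((π/L)² + c)/((π/L)² + 1).
Simplifying, α = (-25/4 + π^2)/(π^2 + 25).


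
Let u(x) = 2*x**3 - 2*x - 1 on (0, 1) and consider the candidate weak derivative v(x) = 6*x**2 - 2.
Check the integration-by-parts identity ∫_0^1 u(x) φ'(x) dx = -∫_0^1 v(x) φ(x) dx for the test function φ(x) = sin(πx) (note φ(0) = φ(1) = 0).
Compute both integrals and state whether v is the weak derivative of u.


LHS = -2/π + 24/π^3, RHS = -2/π + 24/π^3. Yes, v = u' weakly.

u(x) = 2*x**3 - 2*x - 1, classical derivative u'(x) = 6*x**2 - 2.
φ(x) = sin(πx), so φ'(x) = π*cos(π*x).
Note φ(0) = φ(1) = 0, so the boundary term u·φ vanishes.
LHS = ∫_0^1 u(x) φ'(x) dx = ∫_0^1 (2*π*x^3*cos(π*x) - 2*π*x*cos(π*x) - π*cos(π*x)) dx. Term by term:
  ∫_0^1 -π*cos(π*x) dx = 0;  ∫_0^1 -2*π*x*cos(π*x) dx = 4/π;  ∫_0^1 2*π*x^3*cos(π*x) dx = -6/π + 24/π^3.
Sum: 0 + 4/π + -6/π + 24/π^3 = -2/π + 24/π^3.
So LHS = -2/π + 24/π^3.
∫_0^1 v(x) φ(x) dx = ∫_0^1 (6*x^2*sin(π*x) - 2*sin(π*x)) dx. Term by term:
  ∫_0^1 -2*sin(π*x) dx = -4/π;  ∫_0^1 6*x^2*sin(π*x) dx = -24/π^3 + 6/π.
Sum: -4/π + -24/π^3 + 6/π = -24/π^3 + 2/π.
So RHS = -∫_0^1 v(x) φ(x) dx = -2/π + 24/π^3.
LHS = RHS, so the identity holds for this test φ.
Moreover u is smooth here and v(x) = u'(x) = 6*x**2 - 2 pointwise, so the identity holds for every test function. Hence v is the weak derivative of u.


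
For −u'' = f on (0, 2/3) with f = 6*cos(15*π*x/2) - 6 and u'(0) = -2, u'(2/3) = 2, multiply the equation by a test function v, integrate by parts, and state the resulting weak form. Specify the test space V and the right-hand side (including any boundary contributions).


V = H^1(0, 2/3) (v unrestricted at boundary; u is determined up to an additive constant); weak form: ∫_0^2/3 u'v' dx = ∫_0^2/3 (6*cos(15*π*x/2) - 6) v dx + 2·v(2/3) + 2·v(0) for all v ∈ V.

Multiply both sides by a test function v and integrate from 0 to 2/3:
  ∫_0^2/3 −u''(x) v(x) dx = ∫_0^2/3 f(x) v(x) dx.
Integrate the LHS by parts once:
  ∫_0^2/3 −u'' v dx = −[u'(x) v(x)]_0^2/3 + ∫_0^2/3 u'(x) v'(x) dx.
Thus ∫_0^2/3 u'(x) v'(x) dx = ∫_0^2/3 f(x) v(x) dx + [u'(x) v(x)]_0^2/3.
Choose V so that boundary terms are either known or forced to vanish.
u has inhomogeneous Neumann u'(0) = -2, u'(2/3) = 2. [u' v]_0^2/3 = (2)·v(2/3) − (-2)·v(0) = 2·v(2/3) + 2·v(0). Take V = H^1(0, 2/3); boundary term becomes part of RHS.
Weak formulation: find u (satisfying any essential BC) such that ∫_0^2/3 u'(x) v'(x) dx = ∫_0^2/3 f v dx + 2·v(2/3) + 2·v(0) for all v ∈ V (Neumann data are natural BCs: they enter the RHS as boundary terms).
Substituting f(x) = 6*cos(15*π*x/2) - 6, the right-hand side is ∫_0^2/3 (6*cos(15*π*x/2) - 6) v dx + 2·v(2/3) + 2·v(0).
Compatibility check (pure Neumann): taking v ≡ 1 ∈ V gives 0 = ∫_0^2/3 f dx + (2) − (-2), i.e. ∫_0^2/3 f dx must equal u'(0) − u'(2/3) = -4. Indeed ∫_0^2/3 (6*cos(15*π*x/2) - 6) dx = -4, so the data are compatible. The solution is then unique only up to an additive constant (fix it e.g. by requiring ∫_0^2/3 u dx = 0).


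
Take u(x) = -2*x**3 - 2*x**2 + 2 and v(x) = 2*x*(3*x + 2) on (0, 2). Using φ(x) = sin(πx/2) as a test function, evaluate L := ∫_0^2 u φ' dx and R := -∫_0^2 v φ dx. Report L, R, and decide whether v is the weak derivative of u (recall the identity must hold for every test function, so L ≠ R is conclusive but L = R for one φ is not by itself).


LHS = -192/π^3 + 64/π, RHS = -64/π + 192/π^3. No, v is not the weak derivative of u.

u(x) = -2*x**3 - 2*x**2 + 2, classical derivative u'(x) = -6*x**2 - 4*x.
φ(x) = sin(πx/2), so φ'(x) = π*cos(π*x/2)/2.
Note φ(0) = φ(2) = 0, so the boundary term u·φ vanishes.
LHS = ∫_0^2 u(x) φ'(x) dx = ∫_0^2 (-π*x^3*cos(π*x/2) - π*x^2*cos(π*x/2) + π*cos(π*x/2)) dx. Term by term:
  ∫_0^2 π*cos(π*x/2) dx = 0;  ∫_0^2 -π*x^2*cos(π*x/2) dx = 16/π;  ∫_0^2 -π*x^3*cos(π*x/2) dx = -192/π^3 + 48/π.
Sum: 0 + 16/π + -192/π^3 + 48/π = -192/π^3 + 64/π.
So LHS = -192/π^3 + 64/π.
∫_0^2 v(x) φ(x) dx = ∫_0^2 (6*x^2*sin(π*x/2) + 4*x*sin(π*x/2)) dx. Term by term:
  ∫_0^2 4*x*sin(π*x/2) dx = 16/π;  ∫_0^2 6*x^2*sin(π*x/2) dx = -192/π^3 + 48/π.
Sum: 16/π + -192/π^3 + 48/π = -192/π^3 + 64/π.
So RHS = -∫_0^2 v(x) φ(x) dx = -64/π + 192/π^3.
LHS − RHS = -384/π^3 + 128/π ≠ 0, so the identity fails.
(For a valid weak derivative the identity must hold for EVERY test function, in particular this one. The failure shows v is NOT the weak derivative of u.)
Correct weak derivative would be u'(x) = -6*x**2 - 4*x.


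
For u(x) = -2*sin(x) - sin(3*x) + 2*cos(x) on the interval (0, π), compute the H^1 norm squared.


||u||_{H^1(0,π)}^2 = 13*π

u'(x) = -2*sin(x) - 2*cos(x) - 3*cos(3*x).
Expand u² and (u')² and integrate term by term on (0, π), using: for integers n ≥ 1, ∫_0^π sin²(nx) dx = ∫_0^π cos²(nx) dx = π/2; for n ≠ n', ∫_0^π sin(nx)sin(n'x) dx = ∫_0^π cos(nx)cos(n'x) dx = 0; and by product-to-sum, ∫_0^π sin(nx)cos(n'x) dx = ½∫_0^π [sin((n+n')x) + sin((n−n')x)] dx, which is 0 when n+n' is even and 2n/(n²−n'²) when n+n' is odd (it need not vanish on (0, π)).
  u² squared terms: (-1)²·∫sin(3x)² dx = 1·π/2 = π/2;  (-2)²·∫sin(x)² dx = 4·π/2 = 2*π;  (2)²·∫cos(x)² dx = 4·π/2 = 2*π.
  u² cross terms: 2·(-1)·(-2)·∫sin(3x)·sin(x) dx = 4·(0) = 0;  2·(-1)·(2)·∫sin(3x)·cos(x) dx = -4·(0) = 0;  2·(-2)·(2)·∫sin(x)·cos(x) dx = -8·(0) = 0.
  So ∫_0^π u² dx = π/2 + 2*π + 2*π + 0 + 0 + 0 = 9*π/2.
  (u')² squared terms: (-3)²·∫cos(3x)² dx = 9·π/2 = 9*π/2;  (-2)²·∫cos(x)² dx = 4·π/2 = 2*π;  (-2)²·∫sin(x)² dx = 4·π/2 = 2*π.
  (u')² cross terms: 2·(-3)·(-2)·∫cos(3x)·cos(x) dx = 12·(0) = 0;  2·(-3)·(-2)·∫cos(3x)·sin(x) dx = 12·(0) = 0;  2·(-2)·(-2)·∫cos(x)·sin(x) dx = 8·(0) = 0.
  So ∫_0^π (u')² dx = 9*π/2 + 2*π + 2*π + 0 + 0 + 0 = 17*π/2.
||u||_{H^1}^2 = (9*π/2) + (17*π/2) = 13*π.


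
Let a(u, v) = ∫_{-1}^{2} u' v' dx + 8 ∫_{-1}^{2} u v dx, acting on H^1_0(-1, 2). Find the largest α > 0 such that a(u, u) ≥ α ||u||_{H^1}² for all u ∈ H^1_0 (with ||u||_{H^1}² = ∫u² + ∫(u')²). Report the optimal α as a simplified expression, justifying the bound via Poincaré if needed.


α = 1

Coercivity of a(·,·) on H^1_0(-1, 2) means a(u, u) ≥ α ||u||_{H^1}² for every u ∈ H^1_0.
The interval has length L = 3, and Poincaré/coercivity depend only on L. Here a(u, u) = ∫(u')² + (8)·∫u².
Here c = 8 ≥ 1, so a(u,u) = ∫(u')² + c∫u² ≥ ∫(u')² + ∫u² = ||u||_{H^1}², i.e. α = 1 works. No larger α is possible: a(u,u) ≥ α||u||_{H^1}² means (1−α)∫(u')² ≥ (α−c)∫u², and for the modes u_n = sin(nπ(x−x₀)/L) (x₀ the left endpoint) one has ∫u_n²/∫(u_n')² = (L/(nπ))² → 0, so a(u_n,u_n)/||u_n||_{H^1}² → 1. Hence the optimal constant is α = 1.
Therefore α = 1.


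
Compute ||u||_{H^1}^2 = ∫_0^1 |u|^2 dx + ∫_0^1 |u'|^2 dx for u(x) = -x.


||u||_{H^1}^2 = 4/3

The H^1 norm (squared) on an interval (0, L) is
  ||u||_{H^1}^2 = ∫_0^L u(x)^2 dx + ∫_0^L u'(x)^2 dx.
Compute u'(x) = -1.
Then u(x)^2 = x**2 and u'(x)^2 = 1.
Integrate each monomial from 0 to 1 using ∫_0^1 c·x^n dx = c·1^(n+1)/(n+1):
  ∫_0^1 u(x)^2 dx = ∫_0^1 (x^2) dx. Term by term:
    ∫_0^1 x^2 dx = 1/3.
  ∫_0^1 u'(x)^2 dx = ∫_0^1 (1) dx. Term by term:
    ∫_0^1 1 dx = 1.
Adding: ||u||_{H^1}^2 = 1/3 + 1 = 4/3.


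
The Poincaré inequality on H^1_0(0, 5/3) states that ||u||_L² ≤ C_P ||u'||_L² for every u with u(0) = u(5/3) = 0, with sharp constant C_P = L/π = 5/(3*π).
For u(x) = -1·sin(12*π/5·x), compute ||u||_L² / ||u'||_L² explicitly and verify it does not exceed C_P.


||u||_L² / ||u'||_L² = 5/(12*π) < C_P = 5/(3*π).

u(x) = -1·sin(12*π/5·x), so u'(x) = -12*π*cos(12*π*x/5)/5.
Writing u(x) = A·sin(kπx/L) with A = -1 and k = 4, use ∫_0^L sin²(kπx/L) dx = L/2 and ∫_0^L cos²(kπx/L) dx = L/2.
u² = 1·sin²(12*π/5·x) and (u')² = 144*π^2/25·cos²(12*π/5·x), and each of sin², cos² integrates to L/2 = 5/6 over (0, 5/3).
∫_0^5/3 u² dx = 5/6, so ||u||_L² = sqrt(30)/6.
∫_0^5/3 (u')² dx = 24*π^2/5, so ||u'||_L² = 2*sqrt(30)*π/5.
Ratio ||u||_L² / ||u'||_L² = 5/(12*π).
Sharp Poincaré constant on H^1_0(0, 5/3) is C_P = L/π = 5/(3*π), achieved by sin(3*π/5·x).
This is the k = 4 harmonic; the ratio L/(kπ) is strictly less than C_P = L/π, consistent with the sharp inequality ||u||_L² ≤ C_P ||u'||_L².


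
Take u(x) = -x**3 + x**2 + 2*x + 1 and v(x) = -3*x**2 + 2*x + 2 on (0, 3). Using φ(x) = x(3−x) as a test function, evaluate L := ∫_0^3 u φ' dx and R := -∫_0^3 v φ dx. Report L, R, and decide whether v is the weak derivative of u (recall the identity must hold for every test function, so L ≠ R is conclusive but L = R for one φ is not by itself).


LHS = 279/20, RHS = 279/20. Yes, v = u' weakly.

u(x) = -x**3 + x**2 + 2*x + 1, classical derivative u'(x) = -3*x**2 + 2*x + 2.
φ(x) = x(3−x), so φ'(x) = 3 - 2*x.
Note φ(0) = φ(3) = 0, so the boundary term u·φ vanishes.
LHS = ∫_0^3 u(x) φ'(x) dx = ∫_0^3 (2*x^4 - 5*x^3 - x^2 + 4*x + 3) dx. Term by term:
  ∫_0^3 2*x^4 dx = 486/5;  ∫_0^3 -5*x^3 dx = -405/4;  ∫_0^3 -x^2 dx = -9;
  ∫_0^3 4*x dx = 18;  ∫_0^3 3 dx = 9.
Sum: 486/5 − 405/4 − 9 + 18 + 9 = 279/20.
So LHS = 279/20.
∫_0^3 v(x) φ(x) dx = ∫_0^3 (3*x^4 - 11*x^3 + 4*x^2 + 6*x) dx. Term by term:
  ∫_0^3 3*x^4 dx = 729/5;  ∫_0^3 -11*x^3 dx = -891/4;  ∫_0^3 4*x^2 dx = 36;
  ∫_0^3 6*x dx = 27.
Sum: 729/5 − 891/4 + 36 + 27 = -279/20.
So RHS = -∫_0^3 v(x) φ(x) dx = 279/20.
LHS = RHS, so the identity holds for this test φ.
Moreover u is smooth here and v(x) = u'(x) = -3*x**2 + 2*x + 2 pointwise, so the identity holds for every test function. Hence v is the weak derivative of u.


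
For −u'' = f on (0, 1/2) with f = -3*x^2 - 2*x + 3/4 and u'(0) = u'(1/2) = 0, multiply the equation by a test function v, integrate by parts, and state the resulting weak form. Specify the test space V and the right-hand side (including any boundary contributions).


V = H^1(0, 1/2) (no boundary constraint on v; u is determined up to an additive constant); weak form: ∫_0^1/2 u'v' dx = ∫_0^1/2 (-3*x^2 - 2*x + 3/4) v dx for all v ∈ V.

Multiply both sides by a test function v and integrate from 0 to 1/2:
  ∫_0^1/2 −u''(x) v(x) dx = ∫_0^1/2 f(x) v(x) dx.
Integrate the LHS by parts once:
  ∫_0^1/2 −u'' v dx = −[u'(x) v(x)]_0^1/2 + ∫_0^1/2 u'(x) v'(x) dx.
Thus ∫_0^1/2 u'(x) v'(x) dx = ∫_0^1/2 f(x) v(x) dx + [u'(x) v(x)]_0^1/2.
Choose V so that boundary terms are either known or forced to vanish.
u has homogeneous Neumann: u'(0) = u'(1/2) = 0. So [u' v]_0^1/2 = 0·v(1/2) − 0·v(0) = 0 for any v; take V = H^1(0, 1/2).
Weak formulation: find u (satisfying any essential BC) such that ∫_0^1/2 u'(x) v'(x) dx = ∫_0^1/2 f v dx for all v ∈ V (homogeneous Neumann, so boundary terms vanish).
Substituting f(x) = -3*x^2 - 2*x + 3/4, the right-hand side is ∫_0^1/2 (-3*x^2 - 2*x + 3/4) v dx.
Compatibility check (pure Neumann): taking v ≡ 1 ∈ V gives 0 = ∫_0^1/2 f dx + (0) − (0), i.e. ∫_0^1/2 f dx must equal u'(0) − u'(1/2) = 0. Indeed ∫_0^1/2 (-3*x^2 - 2*x + 3/4) dx = 0, so the data are compatible. The solution is then unique only up to an additive constant (fix it e.g. by requiring ∫_0^1/2 u dx = 0).


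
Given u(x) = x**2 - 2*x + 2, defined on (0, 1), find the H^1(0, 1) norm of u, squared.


||u||_{H^1}^2 = 16/5

The H^1 norm (squared) on an interval (0, L) is
  ||u||_{H^1}^2 = ∫_0^L u(x)^2 dx + ∫_0^L u'(x)^2 dx.
Compute u'(x) = 2*x - 2.
Then u(x)^2 = x**4 - 4*x**3 + 8*x**2 - 8*x + 4 and u'(x)^2 = 4*x**2 - 8*x + 4.
Integrate each monomial from 0 to 1 using ∫_0^1 c·x^n dx = c·1^(n+1)/(n+1):
  ∫_0^1 u(x)^2 dx = ∫_0^1 (x^4 - 4*x^3 + 8*x^2 - 8*x + 4) dx. Term by term:
    ∫_0^1 x^4 dx = 1/5;  ∫_0^1 -4*x^3 dx = -1;  ∫_0^1 8*x^2 dx = 8/3;
    ∫_0^1 -8*x dx = -4;  ∫_0^1 4 dx = 4.
  Sum: 1/5 − 1 + 8/3 − 4 + 4 = 28/15.
  ∫_0^1 u'(x)^2 dx = ∫_0^1 (4*x^2 - 8*x + 4) dx. Term by term:
    ∫_0^1 4*x^2 dx = 4/3;  ∫_0^1 -8*x dx = -4;  ∫_0^1 4 dx = 4.
  Sum: 4/3 − 4 + 4 = 4/3.
Adding: ||u||_{H^1}^2 = 28/15 + 4/3 = 16/5.


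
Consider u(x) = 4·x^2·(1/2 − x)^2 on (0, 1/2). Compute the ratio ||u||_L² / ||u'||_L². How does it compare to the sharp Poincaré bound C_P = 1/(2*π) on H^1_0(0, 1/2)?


||u||_L² / ||u'||_L² = sqrt(3)/12 < C_P = 1/(2*π).

u(x) = 4·x^2·(1/2 − x)^2, so u'(x) = 2*x*(2*x - 1)*(4*x - 1).
u(x) = 4·x^2·(1/2 − x)^2 vanishes at x = 0 and x = 1/2, so u ∈ H^1_0(0, 1/2). Differentiate via the product rule and integrate the resulting polynomials term by term.
  ∫_0^1/2 u² dx = ∫_0^1/2 (16*x^8 - 32*x^7 + 24*x^6 - 8*x^5 + x^4) dx. Term by term:
    ∫_0^1/2 16*x^8 dx = 1/288;  ∫_0^1/2 -32*x^7 dx = -1/64;  ∫_0^1/2 24*x^6 dx = 3/112;
    ∫_0^1/2 -8*x^5 dx = -1/48;  ∫_0^1/2 x^4 dx = 1/160.
  Sum: 1/288 − 1/64 + 3/112 − 1/48 + 1/160 = 1/20160.
  ∫_0^1/2 (u')² dx = ∫_0^1/2 (256*x^6 - 384*x^5 + 208*x^4 - 48*x^3 + 4*x^2) dx. Term by term:
    ∫_0^1/2 256*x^6 dx = 2/7;  ∫_0^1/2 -384*x^5 dx = -1;  ∫_0^1/2 208*x^4 dx = 13/10;
    ∫_0^1/2 -48*x^3 dx = -3/4;  ∫_0^1/2 4*x^2 dx = 1/6.
  Sum: 2/7 − 1 + 13/10 − 3/4 + 1/6 = 1/420.
∫_0^1/2 u² dx = 1/20160, so ||u||_L² = sqrt(35)/840.
∫_0^1/2 (u')² dx = 1/420, so ||u'||_L² = sqrt(105)/210.
Ratio ||u||_L² / ||u'||_L² = sqrt(3)/12.
Sharp Poincaré constant on H^1_0(0, 1/2) is C_P = L/π = 1/(2*π), achieved by sin(2*π·x).
A polynomial bump cannot attain the sharp Poincaré constant (only the first sine eigenfunction does), so the ratio is strictly less than C_P, consistent with ||u||_L² ≤ C_P ||u'||_L².


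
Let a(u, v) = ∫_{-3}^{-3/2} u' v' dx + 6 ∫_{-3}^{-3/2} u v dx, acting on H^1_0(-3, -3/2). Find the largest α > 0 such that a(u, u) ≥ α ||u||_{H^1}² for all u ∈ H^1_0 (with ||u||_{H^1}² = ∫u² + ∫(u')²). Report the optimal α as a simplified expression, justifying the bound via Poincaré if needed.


α = 1

Coercivity of a(·,·) on H^1_0(-3, -3/2) means a(u, u) ≥ α ||u||_{H^1}² for every u ∈ H^1_0.
The interval has length L = 3/2, and Poincaré/coercivity depend only on L. Here a(u, u) = ∫(u')² + (6)·∫u².
Here c = 6 ≥ 1, so a(u,u) = ∫(u')² + c∫u² ≥ ∫(u')² + ∫u² = ||u||_{H^1}², i.e. α = 1 works. No larger α is possible: a(u,u) ≥ α||u||_{H^1}² means (1−α)∫(u')² ≥ (α−c)∫u², and for the modes u_n = sin(nπ(x−x₀)/L) (x₀ the left endpoint) one has ∫u_n²/∫(u_n')² = (L/(nπ))² → 0, so a(u_n,u_n)/||u_n||_{H^1}² → 1. Hence the optimal constant is α = 1.
Therefore α = 1.


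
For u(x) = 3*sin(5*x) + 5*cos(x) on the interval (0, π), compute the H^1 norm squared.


||u||_{H^1(0,π)}^2 = 142*π

u'(x) = -5*sin(x) + 15*cos(5*x).
Expand u² and (u')² and integrate term by term on (0, π), using: for integers n ≥ 1, ∫_0^π sin²(nx) dx = ∫_0^π cos²(nx) dx = π/2; for n ≠ n', ∫_0^π sin(nx)sin(n'x) dx = ∫_0^π cos(nx)cos(n'x) dx = 0; and by product-to-sum, ∫_0^π sin(nx)cos(n'x) dx = ½∫_0^π [sin((n+n')x) + sin((n−n')x)] dx, which is 0 when n+n' is even and 2n/(n²−n'²) when n+n' is odd (it need not vanish on (0, π)).
  u² squared terms: (3)²·∫sin(5x)² dx = 9·π/2 = 9*π/2;  (5)²·∫cos(x)² dx = 25·π/2 = 25*π/2.
  u² cross terms: 2·(3)·(5)·∫sin(5x)·cos(x) dx = 30·(0) = 0.
  So ∫_0^π u² dx = 9*π/2 + 25*π/2 + 0 = 17*π.
  (u')² squared terms: (-5)²·∫sin(x)² dx = 25·π/2 = 25*π/2;  (15)²·∫cos(5x)² dx = 225·π/2 = 225*π/2.
  (u')² cross terms: 2·(-5)·(15)·∫sin(x)·cos(5x) dx = -150·(0) = 0.
  So ∫_0^π (u')² dx = 25*π/2 + 225*π/2 + 0 = 125*π.
||u||_{H^1}^2 = (17*π) + (125*π) = 142*π.


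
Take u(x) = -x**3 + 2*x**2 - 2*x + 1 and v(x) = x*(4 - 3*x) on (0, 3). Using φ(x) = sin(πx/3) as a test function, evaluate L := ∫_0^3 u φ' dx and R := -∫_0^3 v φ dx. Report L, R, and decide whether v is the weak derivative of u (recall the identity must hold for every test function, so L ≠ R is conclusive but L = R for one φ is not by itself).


LHS = -324/π^3 + 57/π, RHS = -324/π^3 + 45/π. No, v is not the weak derivative of u.

u(x) = -x**3 + 2*x**2 - 2*x + 1, classical derivative u'(x) = -3*x**2 + 4*x - 2.
φ(x) = sin(πx/3), so φ'(x) = π*cos(π*x/3)/3.
Note φ(0) = φ(3) = 0, so the boundary term u·φ vanishes.
LHS = ∫_0^3 u(x) φ'(x) dx = ∫_0^3 (-π*x^3*cos(π*x/3)/3 + 2*π*x^2*cos(π*x/3)/3 - 2*π*x*cos(π*x/3)/3 + π*cos(π*x/3)/3) dx. Term by term:
  ∫_0^3 π*cos(π*x/3)/3 dx = 0;  ∫_0^3 -2*π*x*cos(π*x/3)/3 dx = 12/π;  ∫_0^3 -π*x^3*cos(π*x/3)/3 dx = -324/π^3 + 81/π;
  ∫_0^3 2*π*x^2*cos(π*x/3)/3 dx = -36/π.
Sum: 0 + 12/π + -324/π^3 + 81/π − 36/π = -324/π^3 + 57/π.
So LHS = -324/π^3 + 57/π.
∫_0^3 v(x) φ(x) dx = ∫_0^3 (-3*x^2*sin(π*x/3) + 4*x*sin(π*x/3)) dx. Term by term:
  ∫_0^3 -3*x^2*sin(π*x/3) dx = -81/π + 324/π^3;  ∫_0^3 4*x*sin(π*x/3) dx = 36/π.
Sum: -81/π + 324/π^3 + 36/π = -45/π + 324/π^3.
So RHS = -∫_0^3 v(x) φ(x) dx = -324/π^3 + 45/π.
LHS − RHS = 12/π ≠ 0, so the identity fails.
(For a valid weak derivative the identity must hold for EVERY test function, in particular this one. The failure shows v is NOT the weak derivative of u.)
Correct weak derivative would be u'(x) = -3*x**2 + 4*x - 2.


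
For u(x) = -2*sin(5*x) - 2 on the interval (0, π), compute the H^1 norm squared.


||u||_{H^1(0,π)}^2 = 16/5 + 56*π

u'(x) = -10*cos(5*x).
Expand u² and (u')² and integrate term by term on (0, π), using: for integers n ≥ 1, ∫_0^π sin²(nx) dx = ∫_0^π cos²(nx) dx = π/2; for n ≠ n', ∫_0^π sin(nx)sin(n'x) dx = ∫_0^π cos(nx)cos(n'x) dx = 0; and by product-to-sum, ∫_0^π sin(nx)cos(n'x) dx = ½∫_0^π [sin((n+n')x) + sin((n−n')x)] dx, which is 0 when n+n' is even and 2n/(n²−n'²) when n+n' is odd (it need not vanish on (0, π)). For the constant mode: ∫_0^π 1 dx = π, ∫_0^π cos(nx) dx = 0, ∫_0^π sin(nx) dx = (1−(−1)^n)/n.
  u² squared terms: (-2)²·∫1 dx = 4·π = 4*π;  (-2)²·∫sin(5x)² dx = 4·π/2 = 2*π.
  u² cross terms: 2·(-2)·(-2)·∫1·sin(5x) dx = 8·(2/5) = 16/5.
  So ∫_0^π u² dx = 4*π + 2*π + 16/5 = 16/5 + 6*π.
  (u')² squared terms: (-10)²·∫cos(5x)² dx = 100·π/2 = 50*π.
  So ∫_0^π (u')² dx = 50*π.
||u||_{H^1}^2 = (16/5 + 6*π) + (50*π) = 16/5 + 56*π.


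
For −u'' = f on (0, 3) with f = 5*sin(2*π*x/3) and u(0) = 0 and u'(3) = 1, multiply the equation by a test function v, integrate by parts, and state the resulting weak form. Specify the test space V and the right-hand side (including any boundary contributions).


V = {v ∈ H^1(0, 3) : v(0) = 0} (test functions vanish at x = 0 where u is specified); weak form: ∫_0^3 u'v' dx = ∫_0^3 (5*sin(2*π*x/3)) v dx + v(3) for all v ∈ V.

Multiply both sides by a test function v and integrate from 0 to 3:
  ∫_0^3 −u''(x) v(x) dx = ∫_0^3 f(x) v(x) dx.
Integrate the LHS by parts once:
  ∫_0^3 −u'' v dx = −[u'(x) v(x)]_0^3 + ∫_0^3 u'(x) v'(x) dx.
Thus ∫_0^3 u'(x) v'(x) dx = ∫_0^3 f(x) v(x) dx + [u'(x) v(x)]_0^3.
Choose V so that boundary terms are either known or forced to vanish.
Mixed BC: u(0) = 0 (Dirichlet) and u'(3) = 1 (Neumann). Define V = {v ∈ H^1(0, 3) : v(0) = 0}. Then [u' v]_0^3 = u'(3)·v(3) − u'(0)·0 = v(3).
Weak formulation: find u (satisfying any essential BC) such that ∫_0^3 u'(x) v'(x) dx = ∫_0^3 f v dx + v(3) for all v ∈ V (Dirichlet at 0 absorbed into V; Neumann datum at x = 3 contributes the boundary term).
Substituting f(x) = 5*sin(2*π*x/3), the right-hand side is ∫_0^3 (5*sin(2*π*x/3)) v dx + v(3).


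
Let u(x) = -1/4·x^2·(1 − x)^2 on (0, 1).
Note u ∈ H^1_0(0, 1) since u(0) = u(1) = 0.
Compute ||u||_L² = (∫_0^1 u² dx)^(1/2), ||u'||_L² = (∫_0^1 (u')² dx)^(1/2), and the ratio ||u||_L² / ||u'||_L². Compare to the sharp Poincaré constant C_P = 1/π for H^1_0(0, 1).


||u||_L² / ||u'||_L² = sqrt(3)/6 < C_P = 1/π.

u(x) = -1/4·x^2·(1 − x)^2, so u'(x) = x*(x*(1 - x) - (x - 1)^2)/2.
u(x) = -1/4·x^2·(1 − x)^2 vanishes at x = 0 and x = 1, so u ∈ H^1_0(0, 1). Differentiate via the product rule and integrate the resulting polynomials term by term.
  ∫_0^1 u² dx = ∫_0^1 (x^8/16 - x^7/4 + 3*x^6/8 - x^5/4 + x^4/16) dx. Term by term:
    ∫_0^1 x^8/16 dx = 1/144;  ∫_0^1 -x^7/4 dx = -1/32;  ∫_0^1 3*x^6/8 dx = 3/56;
    ∫_0^1 -x^5/4 dx = -1/24;  ∫_0^1 x^4/16 dx = 1/80.
  Sum: 1/144 − 1/32 + 3/56 − 1/24 + 1/80 = 1/10080.
  ∫_0^1 (u')² dx = ∫_0^1 (x^6 - 3*x^5 + 13*x^4/4 - 3*x^3/2 + x^2/4) dx. Term by term:
    ∫_0^1 x^6 dx = 1/7;  ∫_0^1 -3*x^5 dx = -1/2;  ∫_0^1 13*x^4/4 dx = 13/20;
    ∫_0^1 -3*x^3/2 dx = -3/8;  ∫_0^1 x^2/4 dx = 1/12.
  Sum: 1/7 − 1/2 + 13/20 − 3/8 + 1/12 = 1/840.
∫_0^1 u² dx = 1/10080, so ||u||_L² = sqrt(70)/840.
∫_0^1 (u')² dx = 1/840, so ||u'||_L² = sqrt(210)/420.
Ratio ||u||_L² / ||u'||_L² = sqrt(3)/6.
Sharp Poincaré constant on H^1_0(0, 1) is C_P = L/π = 1/π, achieved by sin(π·x).
A polynomial bump cannot attain the sharp Poincaré constant (only the first sine eigenfunction does), so the ratio is strictly less than C_P, consistent with ||u||_L² ≤ C_P ||u'||_L².


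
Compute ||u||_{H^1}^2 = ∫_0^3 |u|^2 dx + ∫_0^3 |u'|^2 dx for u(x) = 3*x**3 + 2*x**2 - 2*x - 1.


||u||_{H^1}^2 = 614121/70

The H^1 norm (squared) on an interval (0, L) is
  ||u||_{H^1}^2 = ∫_0^L u(x)^2 dx + ∫_0^L u'(x)^2 dx.
Compute u'(x) = 9*x**2 + 4*x - 2.
Then u(x)^2 = 9*x**6 + 12*x**5 - 8*x**4 - 14*x**3 + 4*x + 1 and u'(x)^2 = 81*x**4 + 72*x**3 - 20*x**2 - 16*x + 4.
Integrate each monomial from 0 to 3 using ∫_0^3 c·x^n dx = c·3^(n+1)/(n+1):
  ∫_0^3 u(x)^2 dx = ∫_0^3 (9*x^6 + 12*x^5 - 8*x^4 - 14*x^3 + 4*x + 1) dx. Term by term:
    ∫_0^3 9*x^6 dx = 19683/7;  ∫_0^3 12*x^5 dx = 1458;  ∫_0^3 -8*x^4 dx = -1944/5;
    ∫_0^3 -14*x^3 dx = -567/2;  ∫_0^3 4*x dx = 18;  ∫_0^3 1 dx = 3.
  Sum: 19683/7 + 1458 − 1944/5 − 567/2 + 18 + 3 = 253299/70.
  ∫_0^3 u'(x)^2 dx = ∫_0^3 (81*x^4 + 72*x^3 - 20*x^2 - 16*x + 4) dx. Term by term:
    ∫_0^3 81*x^4 dx = 19683/5;  ∫_0^3 72*x^3 dx = 1458;  ∫_0^3 -20*x^2 dx = -180;
    ∫_0^3 -16*x dx = -72;  ∫_0^3 4 dx = 12.
  Sum: 19683/5 + 1458 − 180 − 72 + 12 = 25773/5.
Adding: ||u||_{H^1}^2 = 253299/70 + 25773/5 = 614121/70.


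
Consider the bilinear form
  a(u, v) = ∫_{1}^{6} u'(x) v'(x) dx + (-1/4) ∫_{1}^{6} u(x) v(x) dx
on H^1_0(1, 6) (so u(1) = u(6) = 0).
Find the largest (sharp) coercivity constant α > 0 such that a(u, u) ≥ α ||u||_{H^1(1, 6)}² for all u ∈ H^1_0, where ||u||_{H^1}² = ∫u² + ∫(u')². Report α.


α = (-25/4 + π^2)/(π^2 + 25)

Coercivity of a(·,·) on H^1_0(1, 6) means a(u, u) ≥ α ||u||_{H^1}² for every u ∈ H^1_0.
The interval has length L = 5, and Poincaré/coercivity depend only on L. Here a(u, u) = ∫(u')² + (-1/4)·∫u².
Here c = -1/4 < 0 with |c| < (π/L)² = π^2/25, so coercivity still holds. The condition a(u,u) ≥ α||u||_{H^1}² reads (1−α)∫(u')² ≥ (α−c)∫u². Any admissible α is ≤ 1 (rapidly oscillating u have ∫u²/∫(u')² → 0), and α = 1 would force 0 ≥ (1−c)∫u², impossible since c < 1; so 1−α > 0. By the sharp Poincaré inequality on H^1_0 of an interval of length L, ∫(u')² ≥ (π/L)²∫u² with equality for the first sine mode sin(π(x−x₀)/L) (x₀ the left endpoint), so the inequality holds for all u iff (1−α)(π/L)² ≥ α − c, i.e. α ≤ ((π/L)² + c)/((π/L)² + 1) = (1 + c(L/π)²)/(1 + (L/π)²). (Direct route, valid since c ≤ 0: Poincaré gives c∫u² ≥ c(L/π)²∫(u')², so a(u,u) ≥ (1 + c(L/π)²)∫(u')², while ||u||_{H^1}² ≤ (1 + (L/π)²)∫(u')²; dividing yields the same α.) With (π/L)² = π^2/25 and c = -1/4, the largest admissible constant is α = ((π/L)² + c)/((π/L)² + 1).
Simplifying, α = (-25/4 + π^2)/(π^2 + 25).


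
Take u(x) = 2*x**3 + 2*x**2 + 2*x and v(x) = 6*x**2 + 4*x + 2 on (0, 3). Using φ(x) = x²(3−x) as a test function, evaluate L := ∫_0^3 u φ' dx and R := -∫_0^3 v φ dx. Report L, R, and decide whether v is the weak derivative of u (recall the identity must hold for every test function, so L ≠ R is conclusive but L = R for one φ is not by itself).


LHS = -2079/10, RHS = -2079/10. Yes, v = u' weakly.

u(x) = 2*x**3 + 2*x**2 + 2*x, classical derivative u'(x) = 6*x**2 + 4*x + 2.
φ(x) = x²(3−x), so φ'(x) = 3*x*(2 - x).
Note φ(0) = φ(3) = 0, so the boundary term u·φ vanishes.
LHS = ∫_0^3 u(x) φ'(x) dx = ∫_0^3 (-6*x^5 + 6*x^4 + 6*x^3 + 12*x^2) dx. Term by term:
  ∫_0^3 -6*x^5 dx = -729;  ∫_0^3 6*x^4 dx = 1458/5;  ∫_0^3 6*x^3 dx = 243/2;
  ∫_0^3 12*x^2 dx = 108.
Sum: -729 + 1458/5 + 243/2 + 108 = -2079/10.
So LHS = -2079/10.
∫_0^3 v(x) φ(x) dx = ∫_0^3 (-6*x^5 + 14*x^4 + 10*x^3 + 6*x^2) dx. Term by term:
  ∫_0^3 -6*x^5 dx = -729;  ∫_0^3 14*x^4 dx = 3402/5;  ∫_0^3 10*x^3 dx = 405/2;
  ∫_0^3 6*x^2 dx = 54.
Sum: -729 + 3402/5 + 405/2 + 54 = 2079/10.
So RHS = -∫_0^3 v(x) φ(x) dx = -2079/10.
LHS = RHS, so the identity holds for this test φ.
Moreover u is smooth here and v(x) = u'(x) = 6*x**2 + 4*x + 2 pointwise, so the identity holds for every test function. Hence v is the weak derivative of u.


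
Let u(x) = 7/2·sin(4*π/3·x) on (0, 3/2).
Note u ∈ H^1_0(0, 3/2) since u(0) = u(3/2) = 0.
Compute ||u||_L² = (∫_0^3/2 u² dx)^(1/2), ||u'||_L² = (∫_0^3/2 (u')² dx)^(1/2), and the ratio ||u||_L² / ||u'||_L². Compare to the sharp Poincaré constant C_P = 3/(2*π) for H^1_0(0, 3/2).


||u||_L² / ||u'||_L² = 3/(4*π) < C_P = 3/(2*π).

u(x) = 7/2·sin(4*π/3·x), so u'(x) = 14*π*cos(4*π*x/3)/3.
Writing u(x) = A·sin(kπx/L) with A = 7/2 and k = 2, use ∫_0^L sin²(kπx/L) dx = L/2 and ∫_0^L cos²(kπx/L) dx = L/2.
u² = 49/4·sin²(4*π/3·x) and (u')² = 196*π^2/9·cos²(4*π/3·x), and each of sin², cos² integrates to L/2 = 3/4 over (0, 3/2).
∫_0^3/2 u² dx = 147/16, so ||u||_L² = 7*sqrt(3)/4.
∫_0^3/2 (u')² dx = 49*π^2/3, so ||u'||_L² = 7*sqrt(3)*π/3.
Ratio ||u||_L² / ||u'||_L² = 3/(4*π).
Sharp Poincaré constant on H^1_0(0, 3/2) is C_P = L/π = 3/(2*π), achieved by sin(2*π/3·x).
This is the k = 2 harmonic; the ratio L/(kπ) is strictly less than C_P = L/π, consistent with the sharp inequality ||u||_L² ≤ C_P ||u'||_L².


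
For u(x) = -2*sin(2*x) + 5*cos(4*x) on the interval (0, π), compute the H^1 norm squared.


||u||_{H^1(0,π)}^2 = 445*π/2

u'(x) = -20*sin(4*x) - 4*cos(2*x).
Expand u² and (u')² and integrate term by term on (0, π), using: for integers n ≥ 1, ∫_0^π sin²(nx) dx = ∫_0^π cos²(nx) dx = π/2; for n ≠ n', ∫_0^π sin(nx)sin(n'x) dx = ∫_0^π cos(nx)cos(n'x) dx = 0; and by product-to-sum, ∫_0^π sin(nx)cos(n'x) dx = ½∫_0^π [sin((n+n')x) + sin((n−n')x)] dx, which is 0 when n+n' is even and 2n/(n²−n'²) when n+n' is odd (it need not vanish on (0, π)).
  u² squared terms: (-2)²·∫sin(2x)² dx = 4·π/2 = 2*π;  (5)²·∫cos(4x)² dx = 25·π/2 = 25*π/2.
  u² cross terms: 2·(-2)·(5)·∫sin(2x)·cos(4x) dx = -20·(0) = 0.
  So ∫_0^π u² dx = 2*π + 25*π/2 + 0 = 29*π/2.
  (u')² squared terms: (-20)²·∫sin(4x)² dx = 400·π/2 = 200*π;  (-4)²·∫cos(2x)² dx = 16·π/2 = 8*π.
  (u')² cross terms: 2·(-20)·(-4)·∫sin(4x)·cos(2x) dx = 160·(0) = 0.
  So ∫_0^π (u')² dx = 200*π + 8*π + 0 = 208*π.
||u||_{H^1}^2 = (29*π/2) + (208*π) = 445*π/2.


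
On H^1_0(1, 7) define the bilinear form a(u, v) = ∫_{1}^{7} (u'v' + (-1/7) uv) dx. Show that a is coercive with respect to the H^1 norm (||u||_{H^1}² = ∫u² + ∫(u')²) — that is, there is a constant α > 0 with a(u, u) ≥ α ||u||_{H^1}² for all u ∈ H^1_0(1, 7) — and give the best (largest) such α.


α = (-36/7 + π^2)/(π^2 + 36)

Coercivity of a(·,·) on H^1_0(1, 7) means a(u, u) ≥ α ||u||_{H^1}² for every u ∈ H^1_0.
The interval has length L = 6, and Poincaré/coercivity depend only on L. Here a(u, u) = ∫(u')² + (-1/7)·∫u².
Here c = -1/7 < 0 with |c| < (π/L)² = π^2/36, so coercivity still holds. The condition a(u,u) ≥ α||u||_{H^1}² reads (1−α)∫(u')² ≥ (α−c)∫u². Any admissible α is ≤ 1 (rapidly oscillating u have ∫u²/∫(u')² → 0), and α = 1 would force 0 ≥ (1−c)∫u², impossible since c < 1; so 1−α > 0. By the sharp Poincaré inequality on H^1_0 of an interval of length L, ∫(u')² ≥ (π/L)²∫u² with equality for the first sine mode sin(π(x−x₀)/L) (x₀ the left endpoint), so the inequality holds for all u iff (1−α)(π/L)² ≥ α − c, i.e. α ≤ ((π/L)² + c)/((π/L)² + 1) = (1 + c(L/π)²)/(1 + (L/π)²). (Direct route, valid since c ≤ 0: Poincaré gives c∫u² ≥ c(L/π)²∫(u')², so a(u,u) ≥ (1 + c(L/π)²)∫(u')², while ||u||_{H^1}² ≤ (1 + (L/π)²)∫(u')²; dividing yields the same α.) With (π/L)² = π^2/36 and c = -1/7, the largest admissible constant is α = ((π/L)² + c)/((π/L)² + 1).
Simplifying, α = (-36/7 + π^2)/(π^2 + 36).


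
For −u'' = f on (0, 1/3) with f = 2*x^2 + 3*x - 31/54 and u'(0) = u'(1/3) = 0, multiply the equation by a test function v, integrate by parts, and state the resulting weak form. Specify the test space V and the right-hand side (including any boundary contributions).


V = H^1(0, 1/3) (no boundary constraint on v; u is determined up to an additive constant); weak form: ∫_0^1/3 u'v' dx = ∫_0^1/3 (2*x^2 + 3*x - 31/54) v dx for all v ∈ V.

Multiply both sides by a test function v and integrate from 0 to 1/3:
  ∫_0^1/3 −u''(x) v(x) dx = ∫_0^1/3 f(x) v(x) dx.
Integrate the LHS by parts once:
  ∫_0^1/3 −u'' v dx = −[u'(x) v(x)]_0^1/3 + ∫_0^1/3 u'(x) v'(x) dx.
Thus ∫_0^1/3 u'(x) v'(x) dx = ∫_0^1/3 f(x) v(x) dx + [u'(x) v(x)]_0^1/3.
Choose V so that boundary terms are either known or forced to vanish.
u has homogeneous Neumann: u'(0) = u'(1/3) = 0. So [u' v]_0^1/3 = 0·v(1/3) − 0·v(0) = 0 for any v; take V = H^1(0, 1/3).
Weak formulation: find u (satisfying any essential BC) such that ∫_0^1/3 u'(x) v'(x) dx = ∫_0^1/3 f v dx for all v ∈ V (homogeneous Neumann, so boundary terms vanish).
Substituting f(x) = 2*x^2 + 3*x - 31/54, the right-hand side is ∫_0^1/3 (2*x^2 + 3*x - 31/54) v dx.
Compatibility check (pure Neumann): taking v ≡ 1 ∈ V gives 0 = ∫_0^1/3 f dx + (0) − (0), i.e. ∫_0^1/3 f dx must equal u'(0) − u'(1/3) = 0. Indeed ∫_0^1/3 (2*x^2 + 3*x - 31/54) dx = 0, so the data are compatible. The solution is then unique only up to an additive constant (fix it e.g. by requiring ∫_0^1/3 u dx = 0).


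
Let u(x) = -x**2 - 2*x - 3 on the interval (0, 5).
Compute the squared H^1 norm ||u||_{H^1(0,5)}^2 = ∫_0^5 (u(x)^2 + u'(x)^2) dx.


||u||_{H^1}^2 = 6445/3

The H^1 norm (squared) on an interval (0, L) is
  ||u||_{H^1}^2 = ∫_0^L u(x)^2 dx + ∫_0^L u'(x)^2 dx.
Compute u'(x) = -2*x - 2.
Then u(x)^2 = x**4 + 4*x**3 + 10*x**2 + 12*x + 9 and u'(x)^2 = 4*x**2 + 8*x + 4.
Integrate each monomial from 0 to 5 using ∫_0^5 c·x^n dx = c·5^(n+1)/(n+1):
  ∫_0^5 u(x)^2 dx = ∫_0^5 (x^4 + 4*x^3 + 10*x^2 + 12*x + 9) dx. Term by term:
    ∫_0^5 x^4 dx = 625;  ∫_0^5 4*x^3 dx = 625;  ∫_0^5 10*x^2 dx = 1250/3;
    ∫_0^5 12*x dx = 150;  ∫_0^5 9 dx = 45.
  Sum: 625 + 625 + 1250/3 + 150 + 45 = 5585/3.
  ∫_0^5 u'(x)^2 dx = ∫_0^5 (4*x^2 + 8*x + 4) dx. Term by term:
    ∫_0^5 4*x^2 dx = 500/3;  ∫_0^5 8*x dx = 100;  ∫_0^5 4 dx = 20.
  Sum: 500/3 + 100 + 20 = 860/3.
Adding: ||u||_{H^1}^2 = 5585/3 + 860/3 = 6445/3.


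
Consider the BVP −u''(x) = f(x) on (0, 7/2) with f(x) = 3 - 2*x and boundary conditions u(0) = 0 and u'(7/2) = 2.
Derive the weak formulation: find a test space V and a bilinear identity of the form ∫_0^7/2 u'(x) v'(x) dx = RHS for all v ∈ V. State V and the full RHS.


V = {v ∈ H^1(0, 7/2) : v(0) = 0} (test functions vanish at x = 0 where u is specified); weak form: ∫_0^7/2 u'v' dx = ∫_0^7/2 (3 - 2*x) v dx + 2·v(7/2) for all v ∈ V.

Multiply both sides by a test function v and integrate from 0 to 7/2:
  ∫_0^7/2 −u''(x) v(x) dx = ∫_0^7/2 f(x) v(x) dx.
Integrate the LHS by parts once:
  ∫_0^7/2 −u'' v dx = −[u'(x) v(x)]_0^7/2 + ∫_0^7/2 u'(x) v'(x) dx.
Thus ∫_0^7/2 u'(x) v'(x) dx = ∫_0^7/2 f(x) v(x) dx + [u'(x) v(x)]_0^7/2.
Choose V so that boundary terms are either known or forced to vanish.
Mixed BC: u(0) = 0 (Dirichlet) and u'(7/2) = 2 (Neumann). Define V = {v ∈ H^1(0, 7/2) : v(0) = 0}. Then [u' v]_0^7/2 = u'(7/2)·v(7/2) − u'(0)·0 = 2·v(7/2).
Weak formulation: find u (satisfying any essential BC) such that ∫_0^7/2 u'(x) v'(x) dx = ∫_0^7/2 f v dx + 2·v(7/2) for all v ∈ V (Dirichlet at 0 absorbed into V; Neumann datum at x = 7/2 contributes the boundary term).
Substituting f(x) = 3 - 2*x, the right-hand side is ∫_0^7/2 (3 - 2*x) v dx + 2·v(7/2).
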